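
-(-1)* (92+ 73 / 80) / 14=7433 / 1120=6.64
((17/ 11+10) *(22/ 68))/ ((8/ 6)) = 381/ 136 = 2.80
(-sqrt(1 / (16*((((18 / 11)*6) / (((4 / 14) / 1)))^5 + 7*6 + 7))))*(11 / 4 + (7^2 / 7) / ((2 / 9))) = -0.00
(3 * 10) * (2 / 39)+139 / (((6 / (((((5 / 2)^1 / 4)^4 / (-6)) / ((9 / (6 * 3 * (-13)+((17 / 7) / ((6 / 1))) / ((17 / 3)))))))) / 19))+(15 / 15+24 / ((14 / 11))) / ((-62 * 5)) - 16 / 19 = 207410698194703 / 711314472960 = 291.59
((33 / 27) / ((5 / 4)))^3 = 85184 / 91125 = 0.93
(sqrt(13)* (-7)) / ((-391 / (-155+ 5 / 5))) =-1078* sqrt(13) / 391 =-9.94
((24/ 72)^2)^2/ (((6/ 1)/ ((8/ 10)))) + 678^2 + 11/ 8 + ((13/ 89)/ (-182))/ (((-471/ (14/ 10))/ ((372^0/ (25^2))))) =39020841389845949/ 84885975000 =459685.38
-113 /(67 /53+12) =-8.52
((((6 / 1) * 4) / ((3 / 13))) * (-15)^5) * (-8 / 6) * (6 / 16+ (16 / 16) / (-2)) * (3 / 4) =-9871875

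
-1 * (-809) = 809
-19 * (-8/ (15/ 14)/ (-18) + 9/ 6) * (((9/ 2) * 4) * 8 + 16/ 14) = -4990084/ 945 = -5280.51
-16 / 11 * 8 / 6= -64 / 33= -1.94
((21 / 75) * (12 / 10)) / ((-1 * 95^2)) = -42 / 1128125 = -0.00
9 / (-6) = -1.50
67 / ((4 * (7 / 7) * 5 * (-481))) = -67 / 9620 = -0.01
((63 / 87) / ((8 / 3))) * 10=315 / 116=2.72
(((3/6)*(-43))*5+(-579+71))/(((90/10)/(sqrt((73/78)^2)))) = -89863/1404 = -64.00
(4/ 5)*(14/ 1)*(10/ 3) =112/ 3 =37.33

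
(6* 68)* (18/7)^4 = 42830208/2401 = 17838.49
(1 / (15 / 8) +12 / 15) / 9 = 4 / 27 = 0.15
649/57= 11.39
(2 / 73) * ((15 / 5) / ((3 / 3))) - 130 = -9484 / 73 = -129.92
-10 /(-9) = 10 /9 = 1.11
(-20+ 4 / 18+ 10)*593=-52184 / 9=-5798.22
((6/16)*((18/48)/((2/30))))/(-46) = -0.05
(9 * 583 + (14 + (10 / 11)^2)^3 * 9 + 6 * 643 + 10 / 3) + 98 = 204823346227 / 5314683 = 38539.15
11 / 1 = 11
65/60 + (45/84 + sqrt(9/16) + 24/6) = 535/84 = 6.37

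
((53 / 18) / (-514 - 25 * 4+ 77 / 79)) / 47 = -4187 / 40970934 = -0.00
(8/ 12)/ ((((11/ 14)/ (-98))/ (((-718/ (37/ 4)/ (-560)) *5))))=-70364/ 1221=-57.63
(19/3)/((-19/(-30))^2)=300/19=15.79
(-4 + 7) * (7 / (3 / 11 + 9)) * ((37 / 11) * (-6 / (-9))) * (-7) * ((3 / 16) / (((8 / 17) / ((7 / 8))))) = -12.39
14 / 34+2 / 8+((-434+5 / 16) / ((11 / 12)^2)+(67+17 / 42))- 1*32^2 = -254353861 / 172788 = -1472.06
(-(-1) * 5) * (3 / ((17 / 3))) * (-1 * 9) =-405 / 17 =-23.82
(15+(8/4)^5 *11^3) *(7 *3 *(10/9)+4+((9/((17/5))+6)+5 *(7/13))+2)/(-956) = -574470181/316914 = -1812.70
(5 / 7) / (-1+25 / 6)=30 / 133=0.23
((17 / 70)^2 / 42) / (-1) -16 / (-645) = 69031 / 2949800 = 0.02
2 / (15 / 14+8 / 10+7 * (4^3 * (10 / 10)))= 0.00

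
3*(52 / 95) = 156 / 95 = 1.64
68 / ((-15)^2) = 68 / 225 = 0.30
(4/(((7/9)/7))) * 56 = 2016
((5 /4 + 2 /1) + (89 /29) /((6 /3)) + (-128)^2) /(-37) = -1901099 /4292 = -442.94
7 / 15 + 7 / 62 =539 / 930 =0.58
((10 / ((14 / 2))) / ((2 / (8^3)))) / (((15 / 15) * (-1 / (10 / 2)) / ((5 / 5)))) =-12800 / 7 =-1828.57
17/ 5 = 3.40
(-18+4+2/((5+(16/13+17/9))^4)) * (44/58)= -62714919974069/5905170312500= -10.62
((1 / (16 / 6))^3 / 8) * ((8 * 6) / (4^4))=81 / 65536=0.00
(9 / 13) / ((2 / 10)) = 45 / 13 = 3.46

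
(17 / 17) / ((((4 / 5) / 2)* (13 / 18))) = 45 / 13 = 3.46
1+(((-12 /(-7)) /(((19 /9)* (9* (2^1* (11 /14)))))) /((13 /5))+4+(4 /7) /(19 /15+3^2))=676015 /133133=5.08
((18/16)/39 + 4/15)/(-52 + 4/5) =-461/79872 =-0.01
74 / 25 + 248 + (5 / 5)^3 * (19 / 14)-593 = -119239 / 350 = -340.68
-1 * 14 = -14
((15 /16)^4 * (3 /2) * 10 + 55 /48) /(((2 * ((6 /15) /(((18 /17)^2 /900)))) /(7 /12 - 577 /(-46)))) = 1813967263 /6969884672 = 0.26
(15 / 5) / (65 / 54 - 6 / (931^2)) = 2.49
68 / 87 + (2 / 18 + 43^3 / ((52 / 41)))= 850816523 / 13572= 62689.10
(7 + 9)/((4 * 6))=2/3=0.67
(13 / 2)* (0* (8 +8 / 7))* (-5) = 0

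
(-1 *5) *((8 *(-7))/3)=280/3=93.33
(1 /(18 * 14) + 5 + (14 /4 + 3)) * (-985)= -2855515 /252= -11331.41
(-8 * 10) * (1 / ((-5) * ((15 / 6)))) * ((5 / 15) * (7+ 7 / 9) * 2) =896 / 27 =33.19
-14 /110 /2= -7 /110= -0.06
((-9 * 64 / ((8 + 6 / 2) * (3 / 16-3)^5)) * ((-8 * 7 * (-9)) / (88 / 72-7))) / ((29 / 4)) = -3758096384 / 1049709375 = -3.58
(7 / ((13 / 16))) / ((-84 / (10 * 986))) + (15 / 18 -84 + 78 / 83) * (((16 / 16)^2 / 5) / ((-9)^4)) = -1011.28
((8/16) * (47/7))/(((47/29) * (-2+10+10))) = 29/252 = 0.12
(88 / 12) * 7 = 154 / 3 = 51.33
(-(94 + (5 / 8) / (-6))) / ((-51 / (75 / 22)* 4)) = 112675 / 71808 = 1.57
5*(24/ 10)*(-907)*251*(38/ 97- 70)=18445680768/ 97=190161657.40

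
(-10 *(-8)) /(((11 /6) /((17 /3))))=2720 /11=247.27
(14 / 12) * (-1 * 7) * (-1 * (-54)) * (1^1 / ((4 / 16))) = -1764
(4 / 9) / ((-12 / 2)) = -2 / 27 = -0.07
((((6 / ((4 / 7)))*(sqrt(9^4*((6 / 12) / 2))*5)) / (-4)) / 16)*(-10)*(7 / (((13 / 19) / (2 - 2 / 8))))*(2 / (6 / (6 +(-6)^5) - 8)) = -51270053625 / 34481408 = -1486.89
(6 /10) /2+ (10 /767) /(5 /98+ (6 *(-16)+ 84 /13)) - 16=-1056056641 /67264130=-15.70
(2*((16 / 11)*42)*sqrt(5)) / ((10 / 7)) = 4704*sqrt(5) / 55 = 191.24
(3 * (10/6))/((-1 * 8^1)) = -5/8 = -0.62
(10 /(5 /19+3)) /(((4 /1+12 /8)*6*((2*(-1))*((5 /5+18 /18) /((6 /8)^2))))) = -285 /21824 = -0.01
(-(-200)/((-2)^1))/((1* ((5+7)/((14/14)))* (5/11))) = -55/3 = -18.33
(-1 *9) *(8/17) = -72/17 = -4.24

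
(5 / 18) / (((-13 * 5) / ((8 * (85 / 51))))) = -20 / 351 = -0.06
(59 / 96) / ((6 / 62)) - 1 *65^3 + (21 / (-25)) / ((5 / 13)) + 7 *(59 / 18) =-9885523999 / 36000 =-274597.89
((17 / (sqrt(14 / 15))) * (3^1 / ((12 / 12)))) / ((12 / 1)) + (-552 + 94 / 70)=-19273 / 35 + 17 * sqrt(210) / 56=-546.26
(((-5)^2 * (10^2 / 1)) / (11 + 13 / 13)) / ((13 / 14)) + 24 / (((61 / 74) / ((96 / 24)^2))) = 1641974 / 2379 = 690.20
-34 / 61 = -0.56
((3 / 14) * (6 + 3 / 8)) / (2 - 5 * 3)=-153 / 1456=-0.11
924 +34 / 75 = 69334 / 75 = 924.45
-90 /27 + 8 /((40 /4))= -38 /15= -2.53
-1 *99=-99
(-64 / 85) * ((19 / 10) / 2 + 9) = -3184 / 425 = -7.49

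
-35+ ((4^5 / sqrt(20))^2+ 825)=266094 / 5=53218.80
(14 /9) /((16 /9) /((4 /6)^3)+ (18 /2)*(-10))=-1 /54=-0.02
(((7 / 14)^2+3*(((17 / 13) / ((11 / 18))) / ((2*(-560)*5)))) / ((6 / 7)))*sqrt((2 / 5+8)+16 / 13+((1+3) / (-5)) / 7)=99641*sqrt(78806) / 31231200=0.90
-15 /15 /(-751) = 0.00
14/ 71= 0.20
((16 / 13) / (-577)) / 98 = -8 / 367549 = -0.00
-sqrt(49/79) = -7 * sqrt(79)/79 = -0.79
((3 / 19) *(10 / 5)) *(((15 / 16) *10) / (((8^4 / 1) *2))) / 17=225 / 10584064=0.00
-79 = -79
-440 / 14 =-220 / 7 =-31.43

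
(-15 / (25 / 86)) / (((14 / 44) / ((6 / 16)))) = -4257 / 70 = -60.81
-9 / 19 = -0.47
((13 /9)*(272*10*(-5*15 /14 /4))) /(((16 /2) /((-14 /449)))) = 27625 /1347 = 20.51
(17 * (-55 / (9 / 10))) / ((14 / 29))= -135575 / 63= -2151.98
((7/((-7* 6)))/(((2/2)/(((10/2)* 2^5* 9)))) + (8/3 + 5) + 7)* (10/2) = -3380/3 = -1126.67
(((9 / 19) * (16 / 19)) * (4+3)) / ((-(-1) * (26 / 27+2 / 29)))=98658 / 36461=2.71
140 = 140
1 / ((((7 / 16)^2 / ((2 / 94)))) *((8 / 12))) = 384 / 2303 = 0.17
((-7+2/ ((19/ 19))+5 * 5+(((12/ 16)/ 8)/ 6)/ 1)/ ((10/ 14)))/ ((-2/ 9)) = -80703/ 640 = -126.10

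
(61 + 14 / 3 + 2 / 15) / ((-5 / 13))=-4277 / 25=-171.08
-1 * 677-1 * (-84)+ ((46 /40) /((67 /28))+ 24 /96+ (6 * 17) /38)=-15010839 /25460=-589.59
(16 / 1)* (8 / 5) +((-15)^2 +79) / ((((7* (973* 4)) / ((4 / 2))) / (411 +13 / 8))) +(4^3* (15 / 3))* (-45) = -489206597 / 34055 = -14365.19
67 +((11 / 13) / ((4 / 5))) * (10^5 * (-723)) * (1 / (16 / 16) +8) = -8947124129 / 13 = -688240317.62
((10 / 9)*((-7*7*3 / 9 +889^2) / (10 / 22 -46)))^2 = 68016921664291600 / 182979729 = 371718342.99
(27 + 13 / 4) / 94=0.32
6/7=0.86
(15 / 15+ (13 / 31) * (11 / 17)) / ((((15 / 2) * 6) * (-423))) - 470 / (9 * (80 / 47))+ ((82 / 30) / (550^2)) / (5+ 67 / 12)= -23647582254084083 / 770766076575000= -30.68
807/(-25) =-32.28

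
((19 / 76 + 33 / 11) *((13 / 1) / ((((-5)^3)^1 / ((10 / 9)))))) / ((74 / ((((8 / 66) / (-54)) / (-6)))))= -169 / 89010900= -0.00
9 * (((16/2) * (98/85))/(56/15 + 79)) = 21168/21097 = 1.00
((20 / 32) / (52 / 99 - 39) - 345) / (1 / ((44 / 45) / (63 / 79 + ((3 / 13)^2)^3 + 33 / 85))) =-19222271532068605 / 67570397450694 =-284.48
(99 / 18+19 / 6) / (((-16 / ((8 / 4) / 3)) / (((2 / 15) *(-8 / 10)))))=26 / 675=0.04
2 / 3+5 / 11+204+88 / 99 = 20395 / 99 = 206.01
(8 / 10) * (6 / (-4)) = -1.20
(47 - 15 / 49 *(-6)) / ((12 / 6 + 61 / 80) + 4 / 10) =191440 / 12397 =15.44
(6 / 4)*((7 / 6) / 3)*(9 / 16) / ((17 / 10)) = 105 / 544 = 0.19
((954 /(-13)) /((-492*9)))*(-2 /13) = -53 /20787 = -0.00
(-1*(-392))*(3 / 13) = 1176 / 13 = 90.46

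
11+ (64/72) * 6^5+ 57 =6980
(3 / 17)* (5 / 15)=1 / 17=0.06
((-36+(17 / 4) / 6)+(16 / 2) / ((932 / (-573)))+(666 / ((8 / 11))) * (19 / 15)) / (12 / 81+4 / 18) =281771343 / 93200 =3023.30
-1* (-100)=100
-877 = -877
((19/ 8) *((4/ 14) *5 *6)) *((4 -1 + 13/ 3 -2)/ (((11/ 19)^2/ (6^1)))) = 1646160/ 847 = 1943.52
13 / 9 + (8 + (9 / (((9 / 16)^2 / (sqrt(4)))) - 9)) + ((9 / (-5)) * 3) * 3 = 41.13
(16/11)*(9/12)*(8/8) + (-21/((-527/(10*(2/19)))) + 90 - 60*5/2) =-6483804/110143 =-58.87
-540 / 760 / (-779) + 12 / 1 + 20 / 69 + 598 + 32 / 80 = 6236795491 / 10212690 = 610.69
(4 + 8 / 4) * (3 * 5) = 90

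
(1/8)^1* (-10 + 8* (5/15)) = -11/12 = -0.92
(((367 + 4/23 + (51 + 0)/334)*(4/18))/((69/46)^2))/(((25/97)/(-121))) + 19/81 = -132476182769/7778025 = -17032.11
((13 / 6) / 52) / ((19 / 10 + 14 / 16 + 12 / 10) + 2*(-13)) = -5 / 2643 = -0.00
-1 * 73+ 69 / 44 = -71.43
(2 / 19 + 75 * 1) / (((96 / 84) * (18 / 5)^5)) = 31215625 / 287214336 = 0.11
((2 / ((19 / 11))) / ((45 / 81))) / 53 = 198 / 5035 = 0.04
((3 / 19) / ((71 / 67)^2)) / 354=4489 / 11301922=0.00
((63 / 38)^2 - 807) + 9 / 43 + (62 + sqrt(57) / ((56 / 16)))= -46074877 / 62092 + 2*sqrt(57) / 7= -739.88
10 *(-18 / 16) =-45 / 4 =-11.25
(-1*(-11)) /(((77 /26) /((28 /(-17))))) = -104 /17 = -6.12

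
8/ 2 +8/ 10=24/ 5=4.80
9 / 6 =3 / 2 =1.50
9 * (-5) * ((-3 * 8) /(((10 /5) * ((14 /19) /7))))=5130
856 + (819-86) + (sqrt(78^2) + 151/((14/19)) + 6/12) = 13107/7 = 1872.43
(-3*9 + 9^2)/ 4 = 27/ 2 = 13.50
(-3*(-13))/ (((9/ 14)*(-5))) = -182/ 15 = -12.13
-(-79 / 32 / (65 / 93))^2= -53978409 / 4326400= -12.48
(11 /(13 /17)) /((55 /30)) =102 /13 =7.85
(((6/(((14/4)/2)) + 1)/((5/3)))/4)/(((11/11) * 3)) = 31/140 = 0.22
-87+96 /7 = -513 /7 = -73.29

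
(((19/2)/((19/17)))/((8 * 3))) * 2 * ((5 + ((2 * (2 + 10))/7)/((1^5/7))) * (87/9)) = 14297/72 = 198.57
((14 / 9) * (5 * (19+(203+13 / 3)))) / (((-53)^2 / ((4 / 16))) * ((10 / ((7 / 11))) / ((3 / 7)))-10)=4753 / 1112337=0.00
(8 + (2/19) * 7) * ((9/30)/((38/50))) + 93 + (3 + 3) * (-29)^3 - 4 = -52793200/361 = -146241.55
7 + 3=10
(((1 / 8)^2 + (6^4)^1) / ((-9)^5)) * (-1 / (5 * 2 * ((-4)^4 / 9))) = 16589 / 214990848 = 0.00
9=9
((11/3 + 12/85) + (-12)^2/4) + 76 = 115.81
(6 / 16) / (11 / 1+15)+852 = 852.01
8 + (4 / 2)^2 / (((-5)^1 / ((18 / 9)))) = 32 / 5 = 6.40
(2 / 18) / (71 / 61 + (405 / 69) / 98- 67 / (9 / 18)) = -137494 / 164303343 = -0.00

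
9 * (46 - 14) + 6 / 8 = 1155 / 4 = 288.75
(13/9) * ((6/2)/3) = 13/9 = 1.44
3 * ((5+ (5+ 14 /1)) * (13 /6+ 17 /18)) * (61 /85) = 13664 /85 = 160.75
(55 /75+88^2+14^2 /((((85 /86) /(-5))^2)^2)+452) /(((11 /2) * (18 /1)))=171089389511 /124028685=1379.43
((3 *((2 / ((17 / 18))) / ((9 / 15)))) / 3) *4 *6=1440 / 17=84.71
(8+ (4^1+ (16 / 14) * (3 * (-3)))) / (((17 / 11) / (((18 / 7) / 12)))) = 198 / 833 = 0.24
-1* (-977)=977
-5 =-5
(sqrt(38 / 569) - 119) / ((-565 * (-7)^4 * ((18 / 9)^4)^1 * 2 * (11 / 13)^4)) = 485537 / 90795283040 - 28561 * sqrt(21622) / 361637612348320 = 0.00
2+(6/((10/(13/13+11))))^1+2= 56/5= 11.20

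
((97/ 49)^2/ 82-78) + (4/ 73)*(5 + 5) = -77.40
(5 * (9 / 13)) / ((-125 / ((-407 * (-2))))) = -7326 / 325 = -22.54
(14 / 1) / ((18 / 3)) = 7 / 3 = 2.33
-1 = -1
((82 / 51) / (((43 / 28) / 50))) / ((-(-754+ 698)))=2050 / 2193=0.93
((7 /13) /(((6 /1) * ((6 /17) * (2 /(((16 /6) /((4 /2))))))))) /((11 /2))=119 /3861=0.03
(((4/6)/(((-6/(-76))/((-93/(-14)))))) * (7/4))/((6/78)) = 7657/6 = 1276.17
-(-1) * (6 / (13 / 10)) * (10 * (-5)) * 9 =-27000 / 13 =-2076.92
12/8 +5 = 13/2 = 6.50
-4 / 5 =-0.80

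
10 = 10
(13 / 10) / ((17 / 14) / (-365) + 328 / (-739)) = -4909177 / 1688643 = -2.91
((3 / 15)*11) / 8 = 11 / 40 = 0.28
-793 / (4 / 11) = -8723 / 4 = -2180.75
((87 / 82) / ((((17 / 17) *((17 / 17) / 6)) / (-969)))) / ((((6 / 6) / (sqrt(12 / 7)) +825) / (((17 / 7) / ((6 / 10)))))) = -70940974500 / 2344070491 +14331510 *sqrt(21) / 2344070491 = -30.24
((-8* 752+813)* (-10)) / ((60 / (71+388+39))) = 431849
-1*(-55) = 55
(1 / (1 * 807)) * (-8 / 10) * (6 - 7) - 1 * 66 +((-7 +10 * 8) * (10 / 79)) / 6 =-6849083 / 106255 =-64.46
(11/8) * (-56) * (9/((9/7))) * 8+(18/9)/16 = -34495/8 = -4311.88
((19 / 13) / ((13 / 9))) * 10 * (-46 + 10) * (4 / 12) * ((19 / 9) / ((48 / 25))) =-45125 / 338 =-133.51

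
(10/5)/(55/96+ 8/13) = 2496/1483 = 1.68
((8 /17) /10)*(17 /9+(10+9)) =0.98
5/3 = 1.67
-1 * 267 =-267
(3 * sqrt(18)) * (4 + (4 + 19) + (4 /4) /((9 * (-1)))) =242 * sqrt(2) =342.24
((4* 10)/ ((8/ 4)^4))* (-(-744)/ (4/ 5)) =2325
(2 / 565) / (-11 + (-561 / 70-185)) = -28 / 1613753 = -0.00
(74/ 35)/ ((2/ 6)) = 222/ 35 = 6.34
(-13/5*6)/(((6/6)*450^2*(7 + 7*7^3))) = -13/406350000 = -0.00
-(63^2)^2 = -15752961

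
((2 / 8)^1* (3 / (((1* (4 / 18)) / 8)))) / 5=27 / 5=5.40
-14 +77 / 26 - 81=-2393 / 26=-92.04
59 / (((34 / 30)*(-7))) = -885 / 119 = -7.44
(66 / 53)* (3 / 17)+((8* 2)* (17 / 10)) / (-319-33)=28243 / 198220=0.14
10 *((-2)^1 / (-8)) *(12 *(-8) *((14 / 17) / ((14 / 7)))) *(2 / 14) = -240 / 17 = -14.12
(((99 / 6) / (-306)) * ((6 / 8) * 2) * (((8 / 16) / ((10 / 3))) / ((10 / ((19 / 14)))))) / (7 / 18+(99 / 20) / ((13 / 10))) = -73359 / 186972800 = -0.00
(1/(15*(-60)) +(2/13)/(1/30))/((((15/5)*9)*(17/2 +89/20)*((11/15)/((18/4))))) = 53987/666666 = 0.08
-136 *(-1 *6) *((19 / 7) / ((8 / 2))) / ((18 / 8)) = 246.10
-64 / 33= -1.94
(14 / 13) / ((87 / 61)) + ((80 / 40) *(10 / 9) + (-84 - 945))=-3481295 / 3393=-1026.02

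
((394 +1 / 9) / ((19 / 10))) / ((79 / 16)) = 567520 / 13509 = 42.01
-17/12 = -1.42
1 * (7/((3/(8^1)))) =56/3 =18.67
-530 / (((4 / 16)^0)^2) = -530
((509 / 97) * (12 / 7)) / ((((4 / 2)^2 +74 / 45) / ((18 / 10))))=247374 / 86233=2.87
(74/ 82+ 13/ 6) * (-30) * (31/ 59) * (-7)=819175/ 2419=338.64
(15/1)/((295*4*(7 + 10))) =3/4012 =0.00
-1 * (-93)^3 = 804357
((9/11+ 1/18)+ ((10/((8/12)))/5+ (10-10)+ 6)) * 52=50830/99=513.43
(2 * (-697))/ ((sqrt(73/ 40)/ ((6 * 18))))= -301104 * sqrt(730)/ 73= -111443.59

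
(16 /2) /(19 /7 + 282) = 56 /1993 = 0.03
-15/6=-5/2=-2.50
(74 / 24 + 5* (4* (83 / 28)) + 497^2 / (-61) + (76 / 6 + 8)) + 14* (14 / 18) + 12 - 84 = -61909243 / 15372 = -4027.40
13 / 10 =1.30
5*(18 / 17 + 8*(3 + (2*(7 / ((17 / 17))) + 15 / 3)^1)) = 15050 / 17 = 885.29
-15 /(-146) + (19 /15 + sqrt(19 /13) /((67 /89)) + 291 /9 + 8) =89 * sqrt(247) /871 + 30443 /730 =43.31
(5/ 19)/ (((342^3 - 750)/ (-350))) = -875/ 380008911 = -0.00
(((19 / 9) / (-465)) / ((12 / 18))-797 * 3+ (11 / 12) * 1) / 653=-13336703 / 3643740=-3.66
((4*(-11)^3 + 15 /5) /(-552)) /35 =5321 /19320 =0.28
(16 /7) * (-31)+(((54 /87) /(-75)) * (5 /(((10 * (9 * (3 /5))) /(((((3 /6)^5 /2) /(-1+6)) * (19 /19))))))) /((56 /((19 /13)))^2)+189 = 26147532902039 /221321318400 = 118.14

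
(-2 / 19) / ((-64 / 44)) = 11 / 152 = 0.07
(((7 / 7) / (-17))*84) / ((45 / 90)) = -168 / 17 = -9.88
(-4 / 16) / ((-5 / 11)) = 11 / 20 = 0.55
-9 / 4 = -2.25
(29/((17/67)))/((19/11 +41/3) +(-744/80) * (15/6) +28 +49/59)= 15132084/2776933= 5.45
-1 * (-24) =24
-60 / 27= -20 / 9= -2.22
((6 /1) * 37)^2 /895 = 49284 /895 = 55.07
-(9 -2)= -7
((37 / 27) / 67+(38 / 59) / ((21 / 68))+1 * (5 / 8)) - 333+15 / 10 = -1965031235 / 5976936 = -328.77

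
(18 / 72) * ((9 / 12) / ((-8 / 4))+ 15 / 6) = 17 / 32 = 0.53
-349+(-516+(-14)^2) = -669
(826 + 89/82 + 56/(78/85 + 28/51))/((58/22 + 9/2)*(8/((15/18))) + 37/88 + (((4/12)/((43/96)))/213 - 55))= 142966677780/2302133231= 62.10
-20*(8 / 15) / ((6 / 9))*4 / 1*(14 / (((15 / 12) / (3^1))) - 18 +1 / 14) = -35104 / 35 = -1002.97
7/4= 1.75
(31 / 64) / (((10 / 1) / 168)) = 8.14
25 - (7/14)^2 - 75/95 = 1821/76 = 23.96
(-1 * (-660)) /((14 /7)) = 330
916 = 916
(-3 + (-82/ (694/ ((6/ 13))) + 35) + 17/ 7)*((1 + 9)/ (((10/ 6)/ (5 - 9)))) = -26050296/ 31577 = -824.98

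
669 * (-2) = -1338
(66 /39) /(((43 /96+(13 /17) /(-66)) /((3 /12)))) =32912 /33943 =0.97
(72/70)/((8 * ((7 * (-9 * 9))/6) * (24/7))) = -1/2520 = -0.00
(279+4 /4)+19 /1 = 299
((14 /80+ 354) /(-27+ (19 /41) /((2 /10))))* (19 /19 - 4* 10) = 22653033 /40480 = 559.61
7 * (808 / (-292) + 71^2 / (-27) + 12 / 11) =-28589855 / 21681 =-1318.66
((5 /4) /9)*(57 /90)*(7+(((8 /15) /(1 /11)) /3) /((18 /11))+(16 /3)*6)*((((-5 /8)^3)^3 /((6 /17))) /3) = -2053951953125 /42268920643584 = -0.05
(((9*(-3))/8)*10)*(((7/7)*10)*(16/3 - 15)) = 6525/2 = 3262.50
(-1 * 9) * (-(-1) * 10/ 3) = -30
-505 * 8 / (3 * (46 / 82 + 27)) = -16564 / 339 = -48.86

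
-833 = -833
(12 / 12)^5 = 1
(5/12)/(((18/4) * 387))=5/20898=0.00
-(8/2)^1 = -4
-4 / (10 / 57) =-114 / 5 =-22.80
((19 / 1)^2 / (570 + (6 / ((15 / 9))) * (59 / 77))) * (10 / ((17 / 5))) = 3474625 / 1874352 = 1.85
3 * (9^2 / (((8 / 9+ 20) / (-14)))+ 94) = 11199 / 94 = 119.14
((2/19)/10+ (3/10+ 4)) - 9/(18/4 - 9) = 1199/190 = 6.31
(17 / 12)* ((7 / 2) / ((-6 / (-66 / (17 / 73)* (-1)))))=-5621 / 24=-234.21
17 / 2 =8.50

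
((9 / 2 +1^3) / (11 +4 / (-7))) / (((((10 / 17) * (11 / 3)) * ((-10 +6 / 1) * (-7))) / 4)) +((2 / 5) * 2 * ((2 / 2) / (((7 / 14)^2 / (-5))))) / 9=-22901 / 13140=-1.74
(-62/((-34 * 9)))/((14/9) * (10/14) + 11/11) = 31/323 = 0.10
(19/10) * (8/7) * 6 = 456/35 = 13.03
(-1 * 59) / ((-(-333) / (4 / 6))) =-118 / 999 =-0.12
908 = 908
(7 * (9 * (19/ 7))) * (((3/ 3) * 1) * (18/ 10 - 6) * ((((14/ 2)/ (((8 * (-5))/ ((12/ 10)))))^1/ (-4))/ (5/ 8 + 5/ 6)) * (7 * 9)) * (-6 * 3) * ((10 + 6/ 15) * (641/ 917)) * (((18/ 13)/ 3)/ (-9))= -4474759464/ 409375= -10930.71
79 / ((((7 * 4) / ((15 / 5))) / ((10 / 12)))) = 395 / 56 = 7.05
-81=-81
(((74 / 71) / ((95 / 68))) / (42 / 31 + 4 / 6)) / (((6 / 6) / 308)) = 36034152 / 317015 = 113.67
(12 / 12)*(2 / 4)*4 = 2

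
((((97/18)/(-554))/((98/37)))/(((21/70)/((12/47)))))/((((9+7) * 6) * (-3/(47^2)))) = 843415/35181216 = 0.02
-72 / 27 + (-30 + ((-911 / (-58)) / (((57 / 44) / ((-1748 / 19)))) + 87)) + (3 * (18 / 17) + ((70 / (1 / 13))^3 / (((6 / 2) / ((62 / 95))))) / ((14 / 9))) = 2961439708595 / 28101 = 105385563.10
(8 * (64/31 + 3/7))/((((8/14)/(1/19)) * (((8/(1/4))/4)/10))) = 2705/1178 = 2.30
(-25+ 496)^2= 221841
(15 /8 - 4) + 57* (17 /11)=7565 /88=85.97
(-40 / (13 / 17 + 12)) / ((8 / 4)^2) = -170 / 217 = -0.78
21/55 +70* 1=3871/55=70.38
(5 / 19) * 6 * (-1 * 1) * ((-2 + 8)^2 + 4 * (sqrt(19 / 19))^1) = -1200 / 19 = -63.16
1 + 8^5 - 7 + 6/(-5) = 163804/5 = 32760.80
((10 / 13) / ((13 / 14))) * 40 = 5600 / 169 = 33.14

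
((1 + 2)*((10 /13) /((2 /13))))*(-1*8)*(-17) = 2040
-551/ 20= -27.55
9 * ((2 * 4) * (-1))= -72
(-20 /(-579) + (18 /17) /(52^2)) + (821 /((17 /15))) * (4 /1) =38561586971 /13307736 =2897.68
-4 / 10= -2 / 5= -0.40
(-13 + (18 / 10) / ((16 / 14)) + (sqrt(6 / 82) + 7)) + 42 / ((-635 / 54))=-40623 / 5080 + sqrt(123) / 41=-7.73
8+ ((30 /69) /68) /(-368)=2302203 /287776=8.00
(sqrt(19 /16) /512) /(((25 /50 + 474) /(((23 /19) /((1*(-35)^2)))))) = 23*sqrt(19) /22618086400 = 0.00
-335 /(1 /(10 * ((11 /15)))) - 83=-2539.67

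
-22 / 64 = -11 / 32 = -0.34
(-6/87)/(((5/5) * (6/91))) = -91/87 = -1.05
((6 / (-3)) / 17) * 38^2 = -2888 / 17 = -169.88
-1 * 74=-74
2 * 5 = 10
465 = 465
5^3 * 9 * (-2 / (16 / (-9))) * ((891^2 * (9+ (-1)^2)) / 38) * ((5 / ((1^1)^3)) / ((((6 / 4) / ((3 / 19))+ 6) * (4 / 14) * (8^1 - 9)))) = -1406657896875 / 4712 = -298526718.35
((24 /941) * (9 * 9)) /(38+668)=972 /332173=0.00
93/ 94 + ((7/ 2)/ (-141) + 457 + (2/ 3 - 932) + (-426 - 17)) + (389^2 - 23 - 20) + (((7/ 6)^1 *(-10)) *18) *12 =20845670/ 141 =147841.63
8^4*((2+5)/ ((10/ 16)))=229376/ 5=45875.20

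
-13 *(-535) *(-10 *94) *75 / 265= -98065500 / 53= -1850292.45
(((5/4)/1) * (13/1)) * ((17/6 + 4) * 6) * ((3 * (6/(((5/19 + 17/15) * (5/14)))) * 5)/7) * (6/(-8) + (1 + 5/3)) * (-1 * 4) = -131676.44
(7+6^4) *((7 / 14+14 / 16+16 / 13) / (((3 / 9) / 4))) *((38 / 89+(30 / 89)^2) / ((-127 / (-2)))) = 4536089598 / 13077571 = 346.86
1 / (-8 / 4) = -0.50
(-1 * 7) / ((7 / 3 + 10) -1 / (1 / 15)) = 21 / 8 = 2.62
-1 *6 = -6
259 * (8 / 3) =2072 / 3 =690.67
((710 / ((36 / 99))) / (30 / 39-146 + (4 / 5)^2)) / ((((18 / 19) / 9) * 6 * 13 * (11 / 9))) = -168625 / 125312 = -1.35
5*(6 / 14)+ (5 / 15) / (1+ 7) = 367 / 168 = 2.18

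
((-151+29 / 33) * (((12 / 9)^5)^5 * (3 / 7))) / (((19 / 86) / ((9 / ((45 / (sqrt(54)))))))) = -479682899910858899456 * sqrt(6) / 2065972059358515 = -568729.06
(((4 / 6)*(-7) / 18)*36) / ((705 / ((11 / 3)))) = -308 / 6345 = -0.05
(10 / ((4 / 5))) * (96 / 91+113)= 259475 / 182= 1425.69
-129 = -129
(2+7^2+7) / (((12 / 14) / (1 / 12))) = 5.64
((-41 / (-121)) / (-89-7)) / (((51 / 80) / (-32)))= 3280 / 18513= 0.18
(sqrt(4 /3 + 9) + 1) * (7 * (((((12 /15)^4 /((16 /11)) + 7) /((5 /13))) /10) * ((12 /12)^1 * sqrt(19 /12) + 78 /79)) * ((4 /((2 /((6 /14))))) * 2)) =19721 * (3 + sqrt(93)) * (468 + 79 * sqrt(57)) /1234375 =215.02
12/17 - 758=-12874/17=-757.29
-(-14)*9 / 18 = 7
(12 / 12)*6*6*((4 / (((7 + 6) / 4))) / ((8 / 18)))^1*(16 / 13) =20736 / 169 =122.70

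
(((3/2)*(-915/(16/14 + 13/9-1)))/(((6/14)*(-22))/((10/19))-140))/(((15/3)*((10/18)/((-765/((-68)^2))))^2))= 1588477149/16356382720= 0.10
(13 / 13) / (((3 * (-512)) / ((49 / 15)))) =-49 / 23040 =-0.00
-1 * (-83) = 83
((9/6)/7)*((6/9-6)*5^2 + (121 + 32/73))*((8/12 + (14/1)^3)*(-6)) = 21449570/511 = 41975.68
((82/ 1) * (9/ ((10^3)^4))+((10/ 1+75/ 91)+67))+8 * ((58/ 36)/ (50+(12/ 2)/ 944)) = 78.08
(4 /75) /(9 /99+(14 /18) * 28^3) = 132 /42257825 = 0.00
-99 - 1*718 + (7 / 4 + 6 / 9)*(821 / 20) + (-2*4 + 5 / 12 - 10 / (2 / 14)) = -190891 / 240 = -795.38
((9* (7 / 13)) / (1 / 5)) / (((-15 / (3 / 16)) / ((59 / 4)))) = -3717 / 832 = -4.47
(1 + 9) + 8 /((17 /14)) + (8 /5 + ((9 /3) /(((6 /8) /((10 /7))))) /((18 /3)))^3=33.22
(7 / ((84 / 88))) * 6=44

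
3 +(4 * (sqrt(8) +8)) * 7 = 56 * sqrt(2) +227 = 306.20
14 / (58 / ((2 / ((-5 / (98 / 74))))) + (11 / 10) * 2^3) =-3430 / 24669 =-0.14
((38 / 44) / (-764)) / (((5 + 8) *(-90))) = 19 / 19665360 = 0.00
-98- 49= -147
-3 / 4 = -0.75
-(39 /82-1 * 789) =64659 /82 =788.52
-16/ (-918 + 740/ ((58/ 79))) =-29/ 163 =-0.18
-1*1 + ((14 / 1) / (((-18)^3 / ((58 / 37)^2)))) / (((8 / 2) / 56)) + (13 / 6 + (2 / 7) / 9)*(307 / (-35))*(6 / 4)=-29348479633 / 978040980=-30.01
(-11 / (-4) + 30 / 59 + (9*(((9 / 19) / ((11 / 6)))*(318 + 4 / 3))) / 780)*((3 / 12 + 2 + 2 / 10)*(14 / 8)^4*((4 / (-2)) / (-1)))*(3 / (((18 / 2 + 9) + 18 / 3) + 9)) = 17.59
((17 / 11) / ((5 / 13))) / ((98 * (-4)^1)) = -221 / 21560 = -0.01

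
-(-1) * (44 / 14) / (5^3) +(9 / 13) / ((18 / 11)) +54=1238697 / 22750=54.45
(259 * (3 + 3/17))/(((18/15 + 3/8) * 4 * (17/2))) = 4440/289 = 15.36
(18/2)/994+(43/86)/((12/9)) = 1527/3976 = 0.38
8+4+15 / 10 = 27 / 2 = 13.50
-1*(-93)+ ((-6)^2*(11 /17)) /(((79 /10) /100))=520899 /1343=387.86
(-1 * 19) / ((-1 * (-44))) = -19 / 44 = -0.43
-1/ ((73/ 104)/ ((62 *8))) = -51584/ 73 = -706.63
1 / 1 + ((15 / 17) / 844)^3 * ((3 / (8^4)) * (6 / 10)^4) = 60492851449698721 / 60492851449692160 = 1.00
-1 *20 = -20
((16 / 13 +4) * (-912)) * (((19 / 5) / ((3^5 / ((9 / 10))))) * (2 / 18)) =-196384 / 26325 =-7.46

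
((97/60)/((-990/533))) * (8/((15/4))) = -206804/111375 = -1.86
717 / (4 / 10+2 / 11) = 39435 / 32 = 1232.34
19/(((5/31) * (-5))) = -589/25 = -23.56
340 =340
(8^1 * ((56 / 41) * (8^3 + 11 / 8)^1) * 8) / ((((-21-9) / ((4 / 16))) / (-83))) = 31039.57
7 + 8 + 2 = 17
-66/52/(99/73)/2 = -73/156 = -0.47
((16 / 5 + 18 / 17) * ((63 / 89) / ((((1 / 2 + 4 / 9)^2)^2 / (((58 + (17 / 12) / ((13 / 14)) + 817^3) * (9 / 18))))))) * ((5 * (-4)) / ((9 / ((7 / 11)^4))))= -376512717.09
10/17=0.59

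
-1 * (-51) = 51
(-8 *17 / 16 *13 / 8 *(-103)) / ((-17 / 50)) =-33475 / 8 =-4184.38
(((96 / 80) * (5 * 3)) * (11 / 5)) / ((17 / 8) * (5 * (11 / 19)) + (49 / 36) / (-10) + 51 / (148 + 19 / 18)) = 90841014 / 14583559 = 6.23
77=77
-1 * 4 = -4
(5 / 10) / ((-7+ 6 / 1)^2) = 1 / 2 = 0.50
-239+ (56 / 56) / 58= -13861 / 58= -238.98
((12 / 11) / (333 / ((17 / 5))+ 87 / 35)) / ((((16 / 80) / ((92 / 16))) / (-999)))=-2972025 / 9526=-311.99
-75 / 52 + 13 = 601 / 52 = 11.56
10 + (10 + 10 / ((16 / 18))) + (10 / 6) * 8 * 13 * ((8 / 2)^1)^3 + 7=133579 / 12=11131.58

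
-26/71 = -0.37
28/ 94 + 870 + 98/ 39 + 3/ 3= 873.81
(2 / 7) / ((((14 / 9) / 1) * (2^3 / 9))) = 81 / 392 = 0.21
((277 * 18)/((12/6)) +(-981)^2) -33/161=155341461/161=964853.80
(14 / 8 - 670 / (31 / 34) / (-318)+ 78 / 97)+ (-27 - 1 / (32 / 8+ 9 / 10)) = -2093404525 / 93710148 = -22.34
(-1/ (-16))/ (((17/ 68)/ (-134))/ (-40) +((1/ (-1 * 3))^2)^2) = 108540/ 21521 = 5.04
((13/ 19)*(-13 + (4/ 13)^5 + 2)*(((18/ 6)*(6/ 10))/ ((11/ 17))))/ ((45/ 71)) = -4928421193/ 149231225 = -33.03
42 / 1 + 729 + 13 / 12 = 9265 / 12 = 772.08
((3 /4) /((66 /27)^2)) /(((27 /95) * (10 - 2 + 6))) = 855 /27104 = 0.03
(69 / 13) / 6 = 23 / 26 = 0.88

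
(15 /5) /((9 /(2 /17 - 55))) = -311 /17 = -18.29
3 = 3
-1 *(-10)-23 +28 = 15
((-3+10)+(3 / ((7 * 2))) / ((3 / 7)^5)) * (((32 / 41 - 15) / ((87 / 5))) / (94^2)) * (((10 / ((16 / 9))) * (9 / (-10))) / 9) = 10304525 / 9077187456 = 0.00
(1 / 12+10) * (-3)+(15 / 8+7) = -171 / 8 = -21.38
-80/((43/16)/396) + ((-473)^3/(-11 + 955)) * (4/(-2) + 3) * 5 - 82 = -23233943919/40592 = -572377.41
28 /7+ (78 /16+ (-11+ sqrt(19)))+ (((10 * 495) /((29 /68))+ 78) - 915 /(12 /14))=sqrt(19)+ 2462743 /232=10619.63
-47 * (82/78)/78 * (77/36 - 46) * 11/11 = 27.78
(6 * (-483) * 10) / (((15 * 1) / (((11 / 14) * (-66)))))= 100188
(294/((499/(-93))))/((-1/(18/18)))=54.79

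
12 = 12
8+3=11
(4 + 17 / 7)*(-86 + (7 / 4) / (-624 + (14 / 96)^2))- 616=-11763009194 / 10063529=-1168.88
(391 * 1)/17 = 23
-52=-52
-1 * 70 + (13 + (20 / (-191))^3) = -397176647 / 6967871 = -57.00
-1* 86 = -86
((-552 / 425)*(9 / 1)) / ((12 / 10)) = -9.74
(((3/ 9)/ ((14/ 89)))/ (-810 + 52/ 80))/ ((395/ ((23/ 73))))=-0.00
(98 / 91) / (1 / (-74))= -1036 / 13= -79.69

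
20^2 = 400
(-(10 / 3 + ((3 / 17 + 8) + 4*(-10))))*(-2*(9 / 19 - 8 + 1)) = 360344 / 969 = 371.87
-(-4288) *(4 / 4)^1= 4288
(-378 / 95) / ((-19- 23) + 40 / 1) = 189 / 95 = 1.99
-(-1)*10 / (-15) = -2 / 3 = -0.67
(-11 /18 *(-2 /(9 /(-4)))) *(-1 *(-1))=-44 /81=-0.54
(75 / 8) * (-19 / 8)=-1425 / 64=-22.27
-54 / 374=-27 / 187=-0.14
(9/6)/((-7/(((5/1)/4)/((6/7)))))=-5/16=-0.31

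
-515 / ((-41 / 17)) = 8755 / 41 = 213.54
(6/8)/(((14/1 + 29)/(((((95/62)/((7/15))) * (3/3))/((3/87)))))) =123975/74648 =1.66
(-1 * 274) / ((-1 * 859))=274 / 859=0.32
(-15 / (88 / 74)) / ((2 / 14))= -3885 / 44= -88.30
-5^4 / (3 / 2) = -1250 / 3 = -416.67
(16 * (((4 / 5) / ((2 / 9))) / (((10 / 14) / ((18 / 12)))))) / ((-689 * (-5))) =3024 / 86125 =0.04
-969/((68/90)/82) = -105165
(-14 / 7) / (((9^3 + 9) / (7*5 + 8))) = -43 / 369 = -0.12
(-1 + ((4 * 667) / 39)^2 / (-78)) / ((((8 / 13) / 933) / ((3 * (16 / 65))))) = -2250664082 / 32955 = -68295.07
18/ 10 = 9/ 5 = 1.80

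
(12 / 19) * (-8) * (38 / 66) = -32 / 11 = -2.91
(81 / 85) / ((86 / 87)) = 7047 / 7310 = 0.96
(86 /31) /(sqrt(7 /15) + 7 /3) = 645 /496- 129 * sqrt(105) /3472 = 0.92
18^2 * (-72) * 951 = -22184928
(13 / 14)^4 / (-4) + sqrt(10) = -28561 / 153664 + sqrt(10) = 2.98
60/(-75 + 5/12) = -144/179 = -0.80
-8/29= -0.28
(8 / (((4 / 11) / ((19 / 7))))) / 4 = 209 / 14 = 14.93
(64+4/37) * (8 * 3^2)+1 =170821/37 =4616.78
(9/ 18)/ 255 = 1/ 510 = 0.00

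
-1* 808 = -808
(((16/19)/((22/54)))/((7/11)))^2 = 10.55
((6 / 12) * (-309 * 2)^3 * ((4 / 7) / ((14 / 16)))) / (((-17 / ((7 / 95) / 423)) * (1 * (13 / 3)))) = 1258821504 / 6907355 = 182.24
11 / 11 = 1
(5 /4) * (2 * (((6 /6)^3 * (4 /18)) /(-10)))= -1 /18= -0.06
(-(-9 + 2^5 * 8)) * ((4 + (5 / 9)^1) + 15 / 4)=-73853 / 36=-2051.47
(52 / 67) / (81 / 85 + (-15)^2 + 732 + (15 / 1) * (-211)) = -4420 / 12569133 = -0.00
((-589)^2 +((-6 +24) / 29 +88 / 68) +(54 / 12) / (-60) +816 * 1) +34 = 6858080401 / 19720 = 347772.84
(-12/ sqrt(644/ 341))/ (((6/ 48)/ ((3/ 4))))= -36 * sqrt(54901)/ 161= -52.39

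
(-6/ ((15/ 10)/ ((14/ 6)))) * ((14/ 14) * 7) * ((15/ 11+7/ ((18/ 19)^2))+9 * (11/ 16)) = -10723013/ 10692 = -1002.90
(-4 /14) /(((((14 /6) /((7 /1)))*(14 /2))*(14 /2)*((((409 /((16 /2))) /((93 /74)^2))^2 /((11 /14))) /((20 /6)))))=-32914288440 /752741174504641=-0.00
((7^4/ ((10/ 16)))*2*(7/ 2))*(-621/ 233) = -71671.40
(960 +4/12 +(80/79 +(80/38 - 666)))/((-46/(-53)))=70989419/207138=342.72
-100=-100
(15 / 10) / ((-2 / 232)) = -174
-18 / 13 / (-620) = 9 / 4030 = 0.00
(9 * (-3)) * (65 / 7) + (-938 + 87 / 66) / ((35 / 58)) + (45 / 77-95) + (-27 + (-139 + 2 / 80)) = -907861 / 440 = -2063.32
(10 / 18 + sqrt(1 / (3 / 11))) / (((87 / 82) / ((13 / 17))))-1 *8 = -101158 / 13311 + 1066 *sqrt(33) / 4437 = -6.22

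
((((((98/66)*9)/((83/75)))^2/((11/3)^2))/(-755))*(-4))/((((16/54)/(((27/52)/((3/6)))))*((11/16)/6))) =3827969523000/2177909905457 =1.76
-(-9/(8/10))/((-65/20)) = -45/13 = -3.46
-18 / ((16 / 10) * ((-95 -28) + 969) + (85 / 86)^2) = -0.01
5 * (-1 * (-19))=95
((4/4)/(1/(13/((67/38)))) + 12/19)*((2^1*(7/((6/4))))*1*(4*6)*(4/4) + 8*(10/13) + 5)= 1882.34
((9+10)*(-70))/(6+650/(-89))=59185/58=1020.43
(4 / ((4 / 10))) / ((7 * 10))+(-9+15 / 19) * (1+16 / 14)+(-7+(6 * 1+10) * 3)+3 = 3531 / 133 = 26.55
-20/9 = -2.22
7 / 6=1.17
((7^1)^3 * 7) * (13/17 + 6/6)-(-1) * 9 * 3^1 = 4264.06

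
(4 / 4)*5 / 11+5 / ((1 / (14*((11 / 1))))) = 8475 / 11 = 770.45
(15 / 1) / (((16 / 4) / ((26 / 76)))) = 195 / 152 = 1.28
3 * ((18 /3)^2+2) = 114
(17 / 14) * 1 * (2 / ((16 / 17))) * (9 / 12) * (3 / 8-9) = -59823 / 3584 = -16.69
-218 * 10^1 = -2180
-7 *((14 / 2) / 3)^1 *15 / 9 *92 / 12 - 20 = -6175 / 27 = -228.70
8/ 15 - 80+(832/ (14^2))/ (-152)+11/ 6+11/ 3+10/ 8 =-72.74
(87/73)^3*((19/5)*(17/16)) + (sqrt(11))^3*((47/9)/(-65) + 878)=212696469/31121360 + 5649413*sqrt(11)/585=32035.87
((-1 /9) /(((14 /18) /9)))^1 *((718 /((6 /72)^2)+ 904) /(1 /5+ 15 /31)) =-72746460 /371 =-196082.10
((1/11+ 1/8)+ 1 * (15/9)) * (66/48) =497/192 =2.59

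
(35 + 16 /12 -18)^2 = 3025 /9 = 336.11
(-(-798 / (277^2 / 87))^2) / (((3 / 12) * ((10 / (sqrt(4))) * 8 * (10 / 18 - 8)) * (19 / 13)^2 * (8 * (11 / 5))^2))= 25384950045 / 1527317147141984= 0.00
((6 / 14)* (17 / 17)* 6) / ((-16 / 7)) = -9 / 8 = -1.12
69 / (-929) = -69 / 929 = -0.07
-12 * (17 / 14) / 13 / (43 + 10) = -0.02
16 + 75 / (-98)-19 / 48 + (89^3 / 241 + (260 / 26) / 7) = 1667307989 / 566832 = 2941.45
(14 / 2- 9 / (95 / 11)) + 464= 44646 / 95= 469.96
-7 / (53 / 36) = -252 / 53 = -4.75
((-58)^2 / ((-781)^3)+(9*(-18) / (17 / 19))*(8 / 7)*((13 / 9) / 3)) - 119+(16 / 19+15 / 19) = -233728007324998 / 1077094142201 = -217.00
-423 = -423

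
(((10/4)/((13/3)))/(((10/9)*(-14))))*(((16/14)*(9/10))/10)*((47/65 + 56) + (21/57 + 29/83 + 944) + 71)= -13356562311/3264784250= -4.09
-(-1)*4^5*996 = 1019904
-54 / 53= -1.02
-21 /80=-0.26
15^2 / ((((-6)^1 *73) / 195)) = -14625 / 146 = -100.17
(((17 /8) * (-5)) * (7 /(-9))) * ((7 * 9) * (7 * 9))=262395 /8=32799.38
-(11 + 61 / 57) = -688 / 57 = -12.07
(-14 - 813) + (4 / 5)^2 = -826.36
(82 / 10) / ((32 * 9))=0.03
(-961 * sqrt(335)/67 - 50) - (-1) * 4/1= -961 * sqrt(335)/67 - 46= -308.53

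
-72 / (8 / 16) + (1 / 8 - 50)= -1551 / 8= -193.88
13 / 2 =6.50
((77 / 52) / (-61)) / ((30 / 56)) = -539 / 11895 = -0.05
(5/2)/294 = 5/588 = 0.01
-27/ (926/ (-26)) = 351/ 463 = 0.76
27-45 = -18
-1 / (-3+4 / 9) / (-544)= -9 / 12512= -0.00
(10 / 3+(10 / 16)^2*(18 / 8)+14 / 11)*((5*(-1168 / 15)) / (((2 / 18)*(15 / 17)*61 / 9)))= -172512651 / 53680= -3213.72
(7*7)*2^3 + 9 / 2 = 793 / 2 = 396.50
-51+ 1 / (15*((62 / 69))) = -15787 / 310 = -50.93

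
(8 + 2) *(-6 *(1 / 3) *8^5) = -655360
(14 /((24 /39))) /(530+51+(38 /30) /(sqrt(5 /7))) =8497125 /217002056 - 3705 * sqrt(35) /217002056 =0.04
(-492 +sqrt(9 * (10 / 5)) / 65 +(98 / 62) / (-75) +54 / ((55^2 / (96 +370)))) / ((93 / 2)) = -272155154 / 26163225 +2 * sqrt(2) / 2015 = -10.40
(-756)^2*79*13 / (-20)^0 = 586967472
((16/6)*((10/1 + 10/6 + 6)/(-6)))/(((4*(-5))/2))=106/135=0.79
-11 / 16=-0.69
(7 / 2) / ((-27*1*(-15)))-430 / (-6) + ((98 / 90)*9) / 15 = 292931 / 4050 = 72.33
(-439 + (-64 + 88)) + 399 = -16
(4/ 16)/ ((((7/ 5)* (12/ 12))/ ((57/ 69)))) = 95/ 644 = 0.15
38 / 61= 0.62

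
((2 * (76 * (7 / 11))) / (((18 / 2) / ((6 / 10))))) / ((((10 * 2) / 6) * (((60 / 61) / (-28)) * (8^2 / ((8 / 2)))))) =-56791 / 16500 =-3.44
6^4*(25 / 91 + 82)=9703152 / 91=106628.04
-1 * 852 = -852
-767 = -767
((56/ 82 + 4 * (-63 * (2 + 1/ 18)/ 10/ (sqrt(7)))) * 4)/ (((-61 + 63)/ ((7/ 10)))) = 196/ 205- 259 * sqrt(7)/ 25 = -26.45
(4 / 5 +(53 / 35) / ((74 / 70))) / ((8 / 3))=0.84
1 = 1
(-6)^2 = 36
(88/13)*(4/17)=352/221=1.59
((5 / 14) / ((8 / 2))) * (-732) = -915 / 14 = -65.36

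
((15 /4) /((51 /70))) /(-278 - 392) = -35 /4556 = -0.01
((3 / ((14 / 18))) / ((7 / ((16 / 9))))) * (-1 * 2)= -96 / 49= -1.96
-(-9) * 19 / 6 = 57 / 2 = 28.50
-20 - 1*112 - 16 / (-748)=-24680 / 187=-131.98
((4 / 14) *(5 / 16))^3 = 125 / 175616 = 0.00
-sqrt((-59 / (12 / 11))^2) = -54.08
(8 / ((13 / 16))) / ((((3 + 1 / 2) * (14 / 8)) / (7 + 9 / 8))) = 640 / 49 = 13.06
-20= -20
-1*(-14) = 14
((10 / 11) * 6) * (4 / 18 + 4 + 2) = 1120 / 33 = 33.94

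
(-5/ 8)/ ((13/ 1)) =-5/ 104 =-0.05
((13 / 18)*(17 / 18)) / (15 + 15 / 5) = 221 / 5832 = 0.04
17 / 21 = 0.81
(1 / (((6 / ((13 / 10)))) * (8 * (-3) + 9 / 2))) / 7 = -1 / 630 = -0.00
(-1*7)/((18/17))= -119/18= -6.61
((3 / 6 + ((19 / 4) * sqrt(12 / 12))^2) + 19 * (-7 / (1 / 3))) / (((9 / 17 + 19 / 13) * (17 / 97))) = -1516983 / 1408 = -1077.40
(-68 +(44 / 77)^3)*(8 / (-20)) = 9304 / 343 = 27.13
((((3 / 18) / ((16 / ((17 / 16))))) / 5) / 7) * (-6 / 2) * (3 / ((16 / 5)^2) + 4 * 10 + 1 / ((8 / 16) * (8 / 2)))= -177531 / 4587520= -0.04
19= 19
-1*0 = 0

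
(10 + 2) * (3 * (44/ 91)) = 1584/ 91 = 17.41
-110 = -110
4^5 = 1024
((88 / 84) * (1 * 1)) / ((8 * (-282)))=-11 / 23688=-0.00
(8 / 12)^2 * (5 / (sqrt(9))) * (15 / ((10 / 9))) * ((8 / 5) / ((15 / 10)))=32 / 3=10.67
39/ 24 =13/ 8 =1.62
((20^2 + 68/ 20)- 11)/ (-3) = -654/ 5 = -130.80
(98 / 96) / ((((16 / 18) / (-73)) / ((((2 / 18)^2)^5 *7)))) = -25039 / 148769467776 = -0.00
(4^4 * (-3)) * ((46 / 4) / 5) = -8832 / 5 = -1766.40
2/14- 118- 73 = -1336/7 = -190.86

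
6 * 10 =60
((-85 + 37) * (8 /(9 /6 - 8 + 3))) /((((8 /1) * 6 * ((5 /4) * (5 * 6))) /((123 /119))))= 1312 /20825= 0.06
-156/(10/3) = -234/5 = -46.80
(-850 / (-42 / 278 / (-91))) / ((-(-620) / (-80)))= 66062.37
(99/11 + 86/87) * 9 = 2607/29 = 89.90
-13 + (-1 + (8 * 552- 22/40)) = 88029/20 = 4401.45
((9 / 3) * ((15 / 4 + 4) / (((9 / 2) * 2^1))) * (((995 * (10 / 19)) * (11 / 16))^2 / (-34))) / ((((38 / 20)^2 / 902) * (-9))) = 273427.83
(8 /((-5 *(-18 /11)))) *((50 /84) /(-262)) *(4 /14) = -110 /173313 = -0.00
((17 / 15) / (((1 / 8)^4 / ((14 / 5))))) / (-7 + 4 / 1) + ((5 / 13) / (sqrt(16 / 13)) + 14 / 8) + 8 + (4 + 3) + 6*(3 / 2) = -3876217 / 900 + 5*sqrt(13) / 52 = -4306.56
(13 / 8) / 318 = 13 / 2544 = 0.01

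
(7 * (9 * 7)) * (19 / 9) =931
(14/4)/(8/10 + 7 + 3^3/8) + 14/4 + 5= 7879/894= 8.81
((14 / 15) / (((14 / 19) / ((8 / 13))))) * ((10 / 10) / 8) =19 / 195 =0.10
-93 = -93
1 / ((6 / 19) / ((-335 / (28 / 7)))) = -265.21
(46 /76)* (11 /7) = 253 /266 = 0.95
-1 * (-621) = 621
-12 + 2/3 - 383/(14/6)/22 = -8683/462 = -18.79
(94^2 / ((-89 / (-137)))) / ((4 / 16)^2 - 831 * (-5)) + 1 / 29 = 567603657 / 171587461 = 3.31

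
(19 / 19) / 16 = 1 / 16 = 0.06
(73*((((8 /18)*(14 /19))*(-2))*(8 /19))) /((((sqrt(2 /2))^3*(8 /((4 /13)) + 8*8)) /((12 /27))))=-130816 /1315845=-0.10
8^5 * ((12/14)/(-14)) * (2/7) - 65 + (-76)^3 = -150787671/343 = -439614.20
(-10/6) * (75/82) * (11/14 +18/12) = -1000/287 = -3.48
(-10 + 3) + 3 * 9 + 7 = 27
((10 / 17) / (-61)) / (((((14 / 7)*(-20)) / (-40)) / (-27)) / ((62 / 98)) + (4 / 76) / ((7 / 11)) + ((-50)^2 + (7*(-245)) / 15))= -1113210 / 275403856093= -0.00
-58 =-58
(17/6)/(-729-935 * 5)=-17/32424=-0.00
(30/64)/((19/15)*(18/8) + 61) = 75/10216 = 0.01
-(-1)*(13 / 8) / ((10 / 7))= 91 / 80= 1.14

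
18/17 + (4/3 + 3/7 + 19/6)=1425/238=5.99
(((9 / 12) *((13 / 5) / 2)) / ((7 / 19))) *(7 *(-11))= -8151 / 40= -203.78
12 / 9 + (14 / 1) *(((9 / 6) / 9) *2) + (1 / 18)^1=109 / 18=6.06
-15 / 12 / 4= -5 / 16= -0.31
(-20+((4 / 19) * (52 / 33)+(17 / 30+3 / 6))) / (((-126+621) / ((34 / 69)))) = -0.02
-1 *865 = -865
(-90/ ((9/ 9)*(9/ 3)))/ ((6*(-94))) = 5/ 94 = 0.05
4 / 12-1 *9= -26 / 3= -8.67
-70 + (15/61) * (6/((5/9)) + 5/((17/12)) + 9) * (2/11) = -786592/11407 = -68.96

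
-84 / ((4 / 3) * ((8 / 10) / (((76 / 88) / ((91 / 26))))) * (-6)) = 285 / 88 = 3.24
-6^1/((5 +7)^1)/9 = -1/18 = -0.06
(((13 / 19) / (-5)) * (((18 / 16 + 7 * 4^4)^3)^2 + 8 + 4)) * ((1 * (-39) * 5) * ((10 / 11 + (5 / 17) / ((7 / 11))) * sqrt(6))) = 7930046386973805255259977342945 * sqrt(6) / 6519783424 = 2979327075985881251786.72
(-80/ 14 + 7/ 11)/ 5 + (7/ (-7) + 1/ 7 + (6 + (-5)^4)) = 34602/ 55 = 629.13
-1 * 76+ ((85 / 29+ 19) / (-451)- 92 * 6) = -8214248 / 13079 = -628.05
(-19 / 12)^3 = -3.97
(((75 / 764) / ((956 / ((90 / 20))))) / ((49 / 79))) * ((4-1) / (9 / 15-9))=-266625 / 1002086848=-0.00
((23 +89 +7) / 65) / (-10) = -119 / 650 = -0.18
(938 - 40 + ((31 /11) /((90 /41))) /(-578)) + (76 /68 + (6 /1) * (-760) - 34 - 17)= -2124014591 /572220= -3711.88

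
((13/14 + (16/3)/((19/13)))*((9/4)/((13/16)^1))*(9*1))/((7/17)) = 257958/931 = 277.08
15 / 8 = 1.88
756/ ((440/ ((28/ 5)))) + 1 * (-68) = -16054/ 275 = -58.38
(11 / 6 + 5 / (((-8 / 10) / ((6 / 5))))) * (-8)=45.33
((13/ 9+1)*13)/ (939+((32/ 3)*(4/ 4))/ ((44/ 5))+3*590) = 3146/ 268311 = 0.01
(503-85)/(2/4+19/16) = 6688/27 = 247.70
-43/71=-0.61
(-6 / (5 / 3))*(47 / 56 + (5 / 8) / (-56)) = -477 / 160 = -2.98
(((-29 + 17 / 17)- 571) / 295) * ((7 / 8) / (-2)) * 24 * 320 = 6822.51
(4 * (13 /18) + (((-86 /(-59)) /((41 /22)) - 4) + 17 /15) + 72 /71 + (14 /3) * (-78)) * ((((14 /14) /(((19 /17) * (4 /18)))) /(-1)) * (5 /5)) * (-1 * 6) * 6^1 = -856553477526 /16316155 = -52497.26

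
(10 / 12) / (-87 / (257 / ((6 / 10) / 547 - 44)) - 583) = -3514475 / 2395910796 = -0.00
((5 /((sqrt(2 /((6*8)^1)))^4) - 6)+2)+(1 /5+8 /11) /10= 1581851 /550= 2876.09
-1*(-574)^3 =189119224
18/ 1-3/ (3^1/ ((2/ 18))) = 161/ 9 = 17.89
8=8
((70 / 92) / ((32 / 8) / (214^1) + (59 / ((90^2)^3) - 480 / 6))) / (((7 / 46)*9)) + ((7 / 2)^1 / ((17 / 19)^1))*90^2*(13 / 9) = 3538626943232333170350 / 77317225325892679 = 45767.64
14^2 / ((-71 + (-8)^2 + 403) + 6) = 0.49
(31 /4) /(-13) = -31 /52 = -0.60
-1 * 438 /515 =-438 /515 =-0.85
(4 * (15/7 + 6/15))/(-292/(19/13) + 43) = -6764/104265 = -0.06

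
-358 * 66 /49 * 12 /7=-283536 /343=-826.64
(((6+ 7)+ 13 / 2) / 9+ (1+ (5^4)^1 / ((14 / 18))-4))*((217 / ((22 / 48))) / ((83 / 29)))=132792.05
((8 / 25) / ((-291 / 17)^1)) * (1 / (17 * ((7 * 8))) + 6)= -5713 / 50925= -0.11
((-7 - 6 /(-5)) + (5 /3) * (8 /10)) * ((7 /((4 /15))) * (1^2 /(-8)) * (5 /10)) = 469 /64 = 7.33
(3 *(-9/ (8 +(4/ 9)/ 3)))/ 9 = -81/ 220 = -0.37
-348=-348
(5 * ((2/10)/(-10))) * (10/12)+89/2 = 533/12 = 44.42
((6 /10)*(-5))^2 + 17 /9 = 98 /9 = 10.89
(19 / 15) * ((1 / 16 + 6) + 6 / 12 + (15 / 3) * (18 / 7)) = 2755 / 112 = 24.60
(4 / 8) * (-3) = -3 / 2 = -1.50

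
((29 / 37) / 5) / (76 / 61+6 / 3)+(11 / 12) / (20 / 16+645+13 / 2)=0.05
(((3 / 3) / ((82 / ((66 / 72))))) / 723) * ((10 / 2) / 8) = 55 / 5691456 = 0.00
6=6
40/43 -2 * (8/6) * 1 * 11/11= -224/129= -1.74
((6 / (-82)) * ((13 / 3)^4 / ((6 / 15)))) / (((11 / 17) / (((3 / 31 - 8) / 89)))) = 594782825 / 67192686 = 8.85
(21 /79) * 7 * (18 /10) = 1323 /395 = 3.35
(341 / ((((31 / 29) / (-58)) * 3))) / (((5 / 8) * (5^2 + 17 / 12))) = -592064 / 1585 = -373.54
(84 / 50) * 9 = 378 / 25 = 15.12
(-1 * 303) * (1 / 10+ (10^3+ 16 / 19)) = -57624237 / 190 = -303285.46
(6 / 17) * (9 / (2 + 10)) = 9 / 34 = 0.26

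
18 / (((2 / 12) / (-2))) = -216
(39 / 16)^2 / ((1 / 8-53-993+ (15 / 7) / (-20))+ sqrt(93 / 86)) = -0.01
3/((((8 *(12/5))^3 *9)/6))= 125/442368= 0.00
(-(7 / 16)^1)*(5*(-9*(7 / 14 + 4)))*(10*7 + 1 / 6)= 397845 / 64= 6216.33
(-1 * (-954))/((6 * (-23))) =-159/23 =-6.91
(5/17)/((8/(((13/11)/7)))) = 65/10472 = 0.01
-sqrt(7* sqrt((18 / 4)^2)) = -3* sqrt(14) / 2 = -5.61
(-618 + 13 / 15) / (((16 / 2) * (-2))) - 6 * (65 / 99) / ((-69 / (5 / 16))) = 38.59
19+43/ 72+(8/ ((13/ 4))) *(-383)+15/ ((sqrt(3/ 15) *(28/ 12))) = -864089/ 936+45 *sqrt(5)/ 7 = -908.80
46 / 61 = 0.75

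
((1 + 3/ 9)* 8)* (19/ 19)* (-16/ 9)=-512/ 27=-18.96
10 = 10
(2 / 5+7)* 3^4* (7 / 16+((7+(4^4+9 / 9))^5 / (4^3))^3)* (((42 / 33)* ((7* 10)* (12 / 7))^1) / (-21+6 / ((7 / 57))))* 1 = 18902610552480408922052477165407022979 / 715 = 26437217555916655835038430000000000.00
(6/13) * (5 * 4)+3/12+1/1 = 545/52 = 10.48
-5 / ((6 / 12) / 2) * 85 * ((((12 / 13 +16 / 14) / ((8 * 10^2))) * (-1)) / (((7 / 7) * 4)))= 799 / 728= 1.10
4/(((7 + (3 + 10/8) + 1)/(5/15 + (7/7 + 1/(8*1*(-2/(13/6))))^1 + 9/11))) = 2129/3234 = 0.66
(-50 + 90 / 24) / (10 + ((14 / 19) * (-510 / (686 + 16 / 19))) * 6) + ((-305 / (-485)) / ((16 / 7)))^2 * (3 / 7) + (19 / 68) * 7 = -97653184165 / 19941660416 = -4.90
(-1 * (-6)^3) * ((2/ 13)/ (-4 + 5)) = 432/ 13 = 33.23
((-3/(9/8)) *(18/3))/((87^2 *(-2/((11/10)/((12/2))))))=22/113535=0.00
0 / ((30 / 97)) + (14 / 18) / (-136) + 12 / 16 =911 / 1224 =0.74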